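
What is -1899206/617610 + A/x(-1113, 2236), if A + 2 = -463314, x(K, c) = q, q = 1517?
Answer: -8500873243/27556305 ≈ -308.49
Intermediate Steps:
x(K, c) = 1517
A = -463316 (A = -2 - 463314 = -463316)
-1899206/617610 + A/x(-1113, 2236) = -1899206/617610 - 463316/1517 = -1899206*1/617610 - 463316*1/1517 = -55859/18165 - 463316/1517 = -8500873243/27556305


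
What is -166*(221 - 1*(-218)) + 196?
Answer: -72678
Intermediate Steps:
-166*(221 - 1*(-218)) + 196 = -166*(221 + 218) + 196 = -166*439 + 196 = -72874 + 196 = -72678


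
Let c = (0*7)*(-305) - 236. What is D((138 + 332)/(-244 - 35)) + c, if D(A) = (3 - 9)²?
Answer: -200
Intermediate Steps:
D(A) = 36 (D(A) = (-6)² = 36)
c = -236 (c = 0*(-305) - 236 = 0 - 236 = -236)
D((138 + 332)/(-244 - 35)) + c = 36 - 236 = -200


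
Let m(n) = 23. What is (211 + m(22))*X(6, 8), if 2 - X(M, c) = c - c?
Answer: 468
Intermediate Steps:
X(M, c) = 2 (X(M, c) = 2 - (c - c) = 2 - 1*0 = 2 + 0 = 2)
(211 + m(22))*X(6, 8) = (211 + 23)*2 = 234*2 = 468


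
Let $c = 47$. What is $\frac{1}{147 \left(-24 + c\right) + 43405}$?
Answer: $\frac{1}{46786} \approx 2.1374 \cdot 10^{-5}$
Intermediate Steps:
$\frac{1}{147 \left(-24 + c\right) + 43405} = \frac{1}{147 \left(-24 + 47\right) + 43405} = \frac{1}{147 \cdot 23 + 43405} = \frac{1}{3381 + 43405} = \frac{1}{46786}$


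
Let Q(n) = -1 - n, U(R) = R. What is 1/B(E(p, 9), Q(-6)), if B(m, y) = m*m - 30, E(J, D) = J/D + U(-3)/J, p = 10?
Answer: -8100/237671 ≈ -0.034081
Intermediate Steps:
E(J, D) = -3/J + J/D (E(J, D) = J/D - 3/J = -3/J + J/D)
B(m, y) = -30 + m**2 (B(m, y) = m**2 - 30 = -30 + m**2)
1/B(E(p, 9), Q(-6)) = 1/(-30 + (-3/10 + 10/9)**2) = 1/(-30 + (73/90)**2) = 1/(-30 + 5329/8100) = 1/(-237671/8100) = -8100/237671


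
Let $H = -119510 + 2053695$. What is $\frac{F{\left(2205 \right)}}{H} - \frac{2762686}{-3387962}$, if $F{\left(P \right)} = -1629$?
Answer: $\frac{2669013415406}{3276472640485} \approx 0.8146$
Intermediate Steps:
$H = 1934185$
$\frac{F{\left(2205 \right)}}{H} - \frac{2762686}{-3387962} = - \frac{1629}{1934185} - \frac{2762686}{-3387962} = \left(-1629\right) \frac{1}{1934185} - - \frac{1381343}{1693981} = - \frac{1629}{1934185} + \frac{1381343}{1693981} = \frac{2669013415406}{3276472640485}$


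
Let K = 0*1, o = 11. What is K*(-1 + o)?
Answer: 0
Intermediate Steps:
K = 0
K*(-1 + o) = 0*(-1 + 11) = 0*10 = 0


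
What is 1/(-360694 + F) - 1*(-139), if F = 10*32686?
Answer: 4702925/33834 ≈ 139.00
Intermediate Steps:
F = 326860
1/(-360694 + F) - 1*(-139) = 1/(-360694 + 326860) - 1*(-139) = 1/(-33834) + 139 = -1/33834 + 139 = 4702925/33834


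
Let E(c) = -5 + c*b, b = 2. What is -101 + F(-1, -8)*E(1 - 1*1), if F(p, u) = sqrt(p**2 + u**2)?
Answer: -101 - 5*sqrt(65) ≈ -141.31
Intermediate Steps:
E(c) = -5 + 2*c (E(c) = -5 + c*2 = -5 + 2*c)
-101 + F(-1, -8)*E(1 - 1*1) = -101 + sqrt((-1)**2 + (-8)**2)*(-5 + 2*(1 - 1*1)) = -101 + sqrt(1 + 64)*(-5 + 2*(1 - 1)) = -101 + sqrt(65)*(-5 + 2*0) = -101 + sqrt(65)*(-5 + 0) = -101 + sqrt(65)*(-5) = -101 - 5*sqrt(65)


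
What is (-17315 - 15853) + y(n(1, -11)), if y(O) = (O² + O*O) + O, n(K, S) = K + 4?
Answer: -33113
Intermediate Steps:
n(K, S) = 4 + K
y(O) = O + 2*O² (y(O) = (O² + O²) + O = 2*O² + O = O + 2*O²)
(-17315 - 15853) + y(n(1, -11)) = (-17315 - 15853) + (4 + 1)*(1 + 2*(4 + 1)) = -33168 + 5*(1 + 2*5) = -33168 + 5*(1 + 10) = -33168 + 5*11 = -33168 + 55 = -33113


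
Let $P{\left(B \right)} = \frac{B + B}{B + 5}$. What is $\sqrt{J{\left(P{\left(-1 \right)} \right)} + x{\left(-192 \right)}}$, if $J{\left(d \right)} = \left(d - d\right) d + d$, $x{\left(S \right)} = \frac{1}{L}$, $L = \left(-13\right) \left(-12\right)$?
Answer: $\frac{i \sqrt{3003}}{78} \approx 0.70256 i$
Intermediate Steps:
$P{\left(B \right)} = \frac{2 B}{5 + B}$
$L = 156$
$x{\left(S \right)} = \frac{1}{156}$
$J{\left(d \right)} = d$ ($J{\left(d \right)} = 0 d + d = 0 + d = d$)
$\sqrt{J{\left(P{\left(-1 \right)} \right)} + x{\left(-192 \right)}} = \sqrt{2 \left(-1\right) \frac{1}{5 - 1} + \frac{1}{156}} = \sqrt{2 \left(-1\right) \frac{1}{4} + \frac{1}{156}} = \sqrt{- \frac{1}{2} + \frac{1}{156}} = \sqrt{- \frac{77}{156}} = \frac{i \sqrt{3003}}{78}$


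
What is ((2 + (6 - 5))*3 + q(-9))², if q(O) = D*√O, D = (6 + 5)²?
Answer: -131688 + 6534*I ≈ -1.3169e+5 + 6534.0*I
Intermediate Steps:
D = 121 (D = 11² = 121)
q(O) = 121*√O
((2 + (6 - 5))*3 + q(-9))² = ((2 + (6 - 5))*3 + 121*√(-9))² = ((2 + 1)*3 + 121*(3*I))² = (3*3 + 363*I)² = (9 + 363*I)²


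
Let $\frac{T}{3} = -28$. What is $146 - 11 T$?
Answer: $1070$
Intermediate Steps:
$T = -84$ ($T = 3 \left(-28\right) = -84$)
$146 - 11 T = 146 - -924 = 146 + 924 = 1070$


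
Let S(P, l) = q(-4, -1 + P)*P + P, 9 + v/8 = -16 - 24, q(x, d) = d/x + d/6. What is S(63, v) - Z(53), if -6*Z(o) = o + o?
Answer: -1469/6 ≈ -244.83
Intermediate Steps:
q(x, d) = d/6 + d/x (q(x, d) = d/x + d*(1/6) = d/x + d/6 = d/6 + d/x)
v = -392 (v = -72 + 8*(-16 - 24) = -72 + 8*(-40) = -72 - 320 = -392)
S(P, l) = P + P*(1/12 - P/12) (S(P, l) = ((-1 + P)/6 + (-1 + P)/(-4))*P + P = ((-1/6 + P/6) + (-1 + P)*(-1/4))*P + P = ((-1/6 + P/6) + (1/4 - P/4))*P + P = (1/12 - P/12)*P + P = P*(1/12 - P/12) + P = P + P*(1/12 - P/12))
Z(o) = -o/3 (Z(o) = -(o + o)/6 = -o/3)
S(63, v) - Z(53) = (1/12)*63*(13 - 1*63) - (-1)*53/3 = (1/12)*63*(13 - 63) - 1*(-53/3) = (1/12)*63*(-50) + 53/3 = -525/2 + 53/3 = -1469/6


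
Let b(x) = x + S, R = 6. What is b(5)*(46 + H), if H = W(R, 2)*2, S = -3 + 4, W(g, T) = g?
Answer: 348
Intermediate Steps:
S = 1
H = 12 (H = 6*2 = 12)
b(x) = 1 + x (b(x) = x + 1 = 1 + x)
b(5)*(46 + H) = (1 + 5)*(46 + 12) = 6*58 = 348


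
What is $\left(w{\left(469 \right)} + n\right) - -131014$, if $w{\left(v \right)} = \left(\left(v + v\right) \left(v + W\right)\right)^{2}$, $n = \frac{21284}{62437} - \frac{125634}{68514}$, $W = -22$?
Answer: $\frac{125340420495770477083}{712968103} \approx 1.758 \cdot 10^{11}$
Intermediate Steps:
$n = - \frac{1064326347}{712968103}$ ($n = 21284 \cdot \frac{1}{62437} - \frac{20939}{11419} = \frac{21284}{62437} - \frac{20939}{11419} = - \frac{1064326347}{712968103} \approx -1.4928$)
$w{\left(v \right)} = 4 v^{2} \left(-22 + v\right)^{2}$ ($w{\left(v \right)} = \left(\left(v + v\right) \left(v - 22\right)\right)^{2} = \left(2 v \left(-22 + v\right)\right)^{2} = 4 v^{2} \left(-22 + v\right)^{2}$)
$\left(w{\left(469 \right)} + n\right) - -131014 = \left(4 \cdot 469^{2} \left(-22 + 469\right)^{2} - \frac{1064326347}{712968103}\right) - -131014 = \left(4 \cdot 219961 \cdot 447^{2} - \frac{1064326347}{712968103}\right) + 131014 = \left(4 \cdot 219961 \cdot 199809 - \frac{1064326347}{712968103}\right) + 131014 = \left(175800749796 - \frac{1064326347}{712968103}\right) + 131014 = \frac{125340327086967430641}{712968103} + 131014 = \frac{125340420495770477083}{712968103}$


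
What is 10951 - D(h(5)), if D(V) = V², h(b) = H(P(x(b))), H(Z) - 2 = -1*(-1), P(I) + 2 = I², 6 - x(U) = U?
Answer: 10942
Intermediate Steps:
x(U) = 6 - U
P(I) = -2 + I²
H(Z) = 3 (H(Z) = 2 - 1*(-1) = 2 + 1 = 3)
h(b) = 3
10951 - D(h(5)) = 10951 - 1*3² = 10951 - 1*9 = 10951 - 9 = 10942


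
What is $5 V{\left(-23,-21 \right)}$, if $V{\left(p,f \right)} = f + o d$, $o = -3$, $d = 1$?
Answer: $-120$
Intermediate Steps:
$V{\left(p,f \right)} = -3 + f$ ($V{\left(p,f \right)} = f - 3 = -3 + f$)
$5 V{\left(-23,-21 \right)} = 5 \left(-3 - 21\right) = 5 \left(-24\right) = -120$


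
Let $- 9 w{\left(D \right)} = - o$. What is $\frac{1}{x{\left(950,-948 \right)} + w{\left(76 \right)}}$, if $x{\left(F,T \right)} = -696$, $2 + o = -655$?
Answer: $- \frac{1}{769} \approx -0.0013004$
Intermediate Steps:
$o = -657$ ($o = -2 - 655 = -657$)
$w{\left(D \right)} = -73$ ($w{\left(D \right)} = - \frac{\left(-1\right) \left(-657\right)}{9} = \left(- \frac{1}{9}\right) 657 = -73$)
$\frac{1}{x{\left(950,-948 \right)} + w{\left(76 \right)}} = \frac{1}{-696 - 73} = \frac{1}{-769} = - \frac{1}{769}$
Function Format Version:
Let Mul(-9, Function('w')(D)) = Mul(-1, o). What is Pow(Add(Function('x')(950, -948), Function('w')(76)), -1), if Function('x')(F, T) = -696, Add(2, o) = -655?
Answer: Rational(-1, 769) ≈ -0.0013004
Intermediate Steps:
o = -657 (o = Add(-2, -655) = -657)
Function('w')(D) = -73 (Function('w')(D) = Mul(Rational(-1, 9), Mul(-1, -657)) = Mul(Rational(-1, 9), 657) = -73)
Pow(Add(Function('x')(950, -948), Function('w')(76)), -1) = Pow(Add(-696, -73), -1) = Pow(-769, -1) = Rational(-1, 769)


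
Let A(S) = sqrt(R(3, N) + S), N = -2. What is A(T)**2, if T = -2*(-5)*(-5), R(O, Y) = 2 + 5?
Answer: -43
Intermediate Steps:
R(O, Y) = 7
T = -50 (T = 10*(-5) = -50)
A(S) = sqrt(7 + S)
A(T)**2 = (sqrt(7 - 50))**2 = (sqrt(-43))**2 = (I*sqrt(43))**2 = -43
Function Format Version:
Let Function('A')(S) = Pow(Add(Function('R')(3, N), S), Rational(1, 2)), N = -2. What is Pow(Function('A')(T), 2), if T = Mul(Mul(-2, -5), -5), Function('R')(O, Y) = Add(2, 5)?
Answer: -43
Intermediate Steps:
Function('R')(O, Y) = 7
T = -50 (T = Mul(10, -5) = -50)
Function('A')(S) = Pow(Add(7, S), Rational(1, 2))
Pow(Function('A')(T), 2) = Pow(Pow(Add(7, -50), Rational(1, 2)), 2) = Pow(Pow(-43, Rational(1, 2)), 2) = Pow(Mul(I, Pow(43, Rational(1, 2))), 2) = -43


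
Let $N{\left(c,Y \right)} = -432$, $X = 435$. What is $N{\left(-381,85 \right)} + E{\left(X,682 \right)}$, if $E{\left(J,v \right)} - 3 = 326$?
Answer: $-103$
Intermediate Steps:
$E{\left(J,v \right)} = 329$ ($E{\left(J,v \right)} = 3 + 326 = 329$)
$N{\left(-381,85 \right)} + E{\left(X,682 \right)} = -432 + 329 = -103$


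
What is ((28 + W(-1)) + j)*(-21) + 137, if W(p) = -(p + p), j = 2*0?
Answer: -493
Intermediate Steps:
j = 0
W(p) = -2*p
((28 + W(-1)) + j)*(-21) + 137 = ((28 - 2*(-1)) + 0)*(-21) + 137 = ((28 + 2) + 0)*(-21) + 137 = (30 + 0)*(-21) + 137 = 30*(-21) + 137 = -630 + 137 = -493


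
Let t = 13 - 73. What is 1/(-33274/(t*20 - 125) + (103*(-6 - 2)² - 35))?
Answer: 1325/8721299 ≈ 0.00015193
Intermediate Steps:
t = -60
1/(-33274/(t*20 - 125) + (103*(-6 - 2)² - 35)) = 1/(-33274/(-60*20 - 125) + (103*(-6 - 2)² - 35)) = 1/(-33274/(-1200 - 125) + (103*(-8)² - 35)) = 1/(-33274/(-1325) + (103*64 - 35)) = 1/(-33274*(-1/1325) + (6592 - 35)) = 1/(33274/1325 + 6557) = 1/(8721299/1325) = 1325/8721299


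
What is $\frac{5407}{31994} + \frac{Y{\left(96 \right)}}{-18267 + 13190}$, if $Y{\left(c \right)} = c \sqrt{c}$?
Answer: $\frac{5407}{31994} - \frac{384 \sqrt{6}}{5077} \approx -0.016267$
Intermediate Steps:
$Y{\left(c \right)} = c^{\frac{3}{2}}$
$\frac{5407}{31994} + \frac{Y{\left(96 \right)}}{-18267 + 13190} = \frac{5407}{31994} + \frac{96^{\frac{3}{2}}}{-18267 + 13190} = 5407 \cdot \frac{1}{31994} + \frac{384 \sqrt{6}}{-5077} = \frac{5407}{31994} + 384 \sqrt{6} \left(- \frac{1}{5077}\right) = \frac{5407}{31994} - \frac{384 \sqrt{6}}{5077}$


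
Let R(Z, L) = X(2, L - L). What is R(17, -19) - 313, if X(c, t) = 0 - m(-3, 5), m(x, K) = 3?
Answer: -316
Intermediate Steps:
X(c, t) = -3 (X(c, t) = 0 - 1*3 = 0 - 3 = -3)
R(Z, L) = -3
R(17, -19) - 313 = -3 - 313 = -316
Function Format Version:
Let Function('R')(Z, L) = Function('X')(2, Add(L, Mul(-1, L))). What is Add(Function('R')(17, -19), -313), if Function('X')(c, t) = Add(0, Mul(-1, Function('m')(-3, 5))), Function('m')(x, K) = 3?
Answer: -316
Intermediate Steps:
Function('X')(c, t) = -3 (Function('X')(c, t) = Add(0, Mul(-1, 3)) = Add(0, -3) = -3)
Function('R')(Z, L) = -3
Add(Function('R')(17, -19), -313) = Add(-3, -313) = -316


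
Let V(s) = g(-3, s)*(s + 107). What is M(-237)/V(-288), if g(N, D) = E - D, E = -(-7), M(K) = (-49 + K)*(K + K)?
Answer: -135564/53395 ≈ -2.5389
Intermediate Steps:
M(K) = 2*K*(-49 + K) (M(K) = (-49 + K)*(2*K) = 2*K*(-49 + K))
E = 7 (E = -1*(-7) = 7)
g(N, D) = 7 - D
V(s) = (7 - s)*(107 + s) (V(s) = (7 - s)*(s + 107) = (7 - s)*(107 + s))
M(-237)/V(-288) = (2*(-237)*(-49 - 237))/((-(-7 - 288)*(107 - 288))) = (2*(-237)*(-286))/((-1*(-295)*(-181))) = 135564/(-53395) = 135564*(-1/53395) = -135564/53395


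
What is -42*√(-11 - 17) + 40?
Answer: 40 - 84*I*√7 ≈ 40.0 - 222.24*I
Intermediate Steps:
-42*√(-11 - 17) + 40 = -84*I*√7 + 40 = 40 - 84*I*√7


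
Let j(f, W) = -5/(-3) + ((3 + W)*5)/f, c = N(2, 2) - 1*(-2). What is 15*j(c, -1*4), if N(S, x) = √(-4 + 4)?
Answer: -25/2 ≈ -12.500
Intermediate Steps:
N(S, x) = 0 (N(S, x) = √0 = 0)
c = 2 (c = 0 - 1*(-2) = 0 + 2 = 2)
j(f, W) = 5/3 + (15 + 5*W)/f (j(f, W) = -5*(-⅓) + (15 + 5*W)/f = 5/3 + (15 + 5*W)/f)
15*j(c, -1*4) = 15*((5/3)*(9 + 2 + 3*(-1*4))/2) = 15*((5/3)*(½)*(9 + 2 + 3*(-4))) = 15*((5/3)*(½)*(9 + 2 - 12)) = 15*((5/3)*(½)*(-1)) = 15*(-⅚) = -25/2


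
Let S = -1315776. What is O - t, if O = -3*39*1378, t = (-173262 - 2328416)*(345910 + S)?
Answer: -2426292596374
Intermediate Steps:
t = 2426292435148 (t = (-173262 - 2328416)*(345910 - 1315776) = -2501678*(-969866) = 2426292435148)
O = -161226 (O = -117*1378 = -161226)
O - t = -161226 - 1*2426292435148 = -161226 - 2426292435148 = -2426292596374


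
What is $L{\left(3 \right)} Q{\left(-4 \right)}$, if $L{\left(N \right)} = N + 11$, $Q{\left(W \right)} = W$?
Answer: $-56$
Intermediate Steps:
$L{\left(N \right)} = 11 + N$
$L{\left(3 \right)} Q{\left(-4 \right)} = \left(11 + 3\right) \left(-4\right) = 14 \left(-4\right) = -56$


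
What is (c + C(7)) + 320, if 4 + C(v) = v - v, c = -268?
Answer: 48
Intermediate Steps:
C(v) = -4 (C(v) = -4 + (v - v) = -4 + 0 = -4)
(c + C(7)) + 320 = (-268 - 4) + 320 = -272 + 320 = 48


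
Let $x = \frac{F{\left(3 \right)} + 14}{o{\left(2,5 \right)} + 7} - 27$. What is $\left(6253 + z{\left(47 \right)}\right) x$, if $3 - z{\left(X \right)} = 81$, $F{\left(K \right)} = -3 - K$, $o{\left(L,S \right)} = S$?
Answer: $- \frac{487825}{3} \approx -1.6261 \cdot 10^{5}$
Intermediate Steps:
$z{\left(X \right)} = -78$ ($z{\left(X \right)} = 3 - 81 = -78$)
$x = - \frac{79}{3}$ ($x = \frac{\left(-3 - 3\right) + 14}{5 + 7} - 27 = \frac{\left(-3 - 3\right) + 14}{12} - 27 = \left(-6 + 14\right) \frac{1}{12} - 27 = 8 \cdot \frac{1}{12} - 27 = \frac{2}{3} - 27 = - \frac{79}{3} \approx -26.333$)
$\left(6253 + z{\left(47 \right)}\right) x = \left(6253 - 78\right) \left(- \frac{79}{3}\right) = 6175 \left(- \frac{79}{3}\right) = - \frac{487825}{3}$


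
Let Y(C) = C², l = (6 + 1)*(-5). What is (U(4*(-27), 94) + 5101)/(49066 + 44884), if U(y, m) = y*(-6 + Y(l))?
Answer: -126551/93950 ≈ -1.3470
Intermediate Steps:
l = -35 (l = 7*(-5) = -35)
U(y, m) = 1219*y (U(y, m) = y*(-6 + (-35)²) = y*(-6 + 1225) = y*1219 = 1219*y)
(U(4*(-27), 94) + 5101)/(49066 + 44884) = (1219*(4*(-27)) + 5101)/(49066 + 44884) = (1219*(-108) + 5101)/93950 = (-131652 + 5101)*(1/93950) = -126551*1/93950 = -126551/93950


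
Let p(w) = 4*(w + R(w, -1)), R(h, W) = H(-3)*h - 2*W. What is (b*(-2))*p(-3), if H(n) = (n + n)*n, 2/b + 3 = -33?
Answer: -220/9 ≈ -24.444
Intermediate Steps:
b = -1/18 (b = 2/(-3 - 33) = 2/(-36) = 2*(-1/36) = -1/18 ≈ -0.055556)
H(n) = 2*n² (H(n) = (2*n)*n = 2*n²)
R(h, W) = -2*W + 18*h (R(h, W) = (2*(-3)²)*h - 2*W = (2*9)*h - 2*W = 18*h - 2*W = -2*W + 18*h)
p(w) = 8 + 76*w (p(w) = 4*(w + (-2*(-1) + 18*w)) = 4*(w + (2 + 18*w)) = 4*(2 + 19*w) = 8 + 76*w)
(b*(-2))*p(-3) = (-1/18*(-2))*(8 + 76*(-3)) = (8 - 228)/9 = (⅑)*(-220) = -220/9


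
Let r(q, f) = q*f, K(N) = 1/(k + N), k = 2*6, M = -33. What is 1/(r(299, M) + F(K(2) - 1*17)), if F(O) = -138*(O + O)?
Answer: -7/36363 ≈ -0.00019250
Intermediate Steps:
k = 12
K(N) = 1/(12 + N)
r(q, f) = f*q
F(O) = -276*O
1/(r(299, M) + F(K(2) - 1*17)) = 1/(-33*299 - 276*(1/(12 + 2) - 1*17)) = 1/(-9867 - 276*(1/14 - 17)) = 1/(-9867 - 276*(-237/14)) = 1/(-9867 + 32706/7) = 1/(-36363/7) = -7/36363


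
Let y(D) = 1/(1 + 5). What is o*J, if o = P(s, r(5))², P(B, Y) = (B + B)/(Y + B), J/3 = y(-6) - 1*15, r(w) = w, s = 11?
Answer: -10769/128 ≈ -84.133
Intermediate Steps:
y(D) = ⅙ (y(D) = 1/6 = ⅙)
J = -89/2 (J = 3*(⅙ - 1*15) = 3*(⅙ - 15) = 3*(-89/6) = -89/2 ≈ -44.500)
P(B, Y) = 2*B/(B + Y) (P(B, Y) = (2*B)/(B + Y) = 2*B/(B + Y))
o = 121/64 (o = (2*11/(11 + 5))² = (2*11/16)² = (2*11*(1/16))² = (11/8)² = 121/64 ≈ 1.8906)
o*J = (121/64)*(-89/2) = -10769/128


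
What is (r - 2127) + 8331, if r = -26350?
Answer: -20146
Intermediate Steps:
(r - 2127) + 8331 = (-26350 - 2127) + 8331 = -28477 + 8331 = -20146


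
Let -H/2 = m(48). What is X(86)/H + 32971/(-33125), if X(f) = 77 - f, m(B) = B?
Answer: -955697/1060000 ≈ -0.90160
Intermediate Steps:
H = -96 (H = -2*48 = -96)
X(86)/H + 32971/(-33125) = (77 - 1*86)/(-96) + 32971/(-33125) = (77 - 86)*(-1/96) + 32971*(-1/33125) = -9*(-1/96) - 32971/33125 = 3/32 - 32971/33125 = -955697/1060000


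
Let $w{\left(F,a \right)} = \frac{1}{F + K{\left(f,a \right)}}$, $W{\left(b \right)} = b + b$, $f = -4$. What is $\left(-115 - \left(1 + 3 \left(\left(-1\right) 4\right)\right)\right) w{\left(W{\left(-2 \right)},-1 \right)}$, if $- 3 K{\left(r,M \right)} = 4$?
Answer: $\frac{39}{2} \approx 19.5$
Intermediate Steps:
$W{\left(b \right)} = 2 b$
$K{\left(r,M \right)} = - \frac{4}{3}$ ($K{\left(r,M \right)} = \left(- \frac{1}{3}\right) 4 = - \frac{4}{3}$)
$w{\left(F,a \right)} = \frac{1}{- \frac{4}{3} + F}$ ($w{\left(F,a \right)} = \frac{1}{F - \frac{4}{3}} = \frac{1}{- \frac{4}{3} + F}$)
$\left(-115 - \left(1 + 3 \left(\left(-1\right) 4\right)\right)\right) w{\left(W{\left(-2 \right)},-1 \right)} = \left(-115 - \left(1 + 3 \left(\left(-1\right) 4\right)\right)\right) \frac{3}{-4 + 3 \cdot 2 \left(-2\right)} = \left(-115 - -11\right) \frac{3}{-4 + 3 \left(-4\right)} = \left(-115 + \left(-1 + 12\right)\right) \frac{3}{-4 - 12} = \left(-115 + 11\right) \frac{3}{-16} = - 104 \cdot 3 \left(- \frac{1}{16}\right) = \left(-104\right) \left(- \frac{3}{16}\right) = \frac{39}{2}$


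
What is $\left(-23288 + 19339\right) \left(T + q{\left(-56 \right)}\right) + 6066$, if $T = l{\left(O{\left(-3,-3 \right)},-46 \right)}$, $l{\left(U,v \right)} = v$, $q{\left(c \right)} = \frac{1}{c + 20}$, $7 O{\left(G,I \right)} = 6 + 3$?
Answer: $\frac{6761869}{36} \approx 1.8783 \cdot 10^{5}$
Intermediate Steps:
$O{\left(G,I \right)} = \frac{9}{7}$ ($O{\left(G,I \right)} = \frac{6 + 3}{7} = \frac{1}{7} \cdot 9 = \frac{9}{7}$)
$q{\left(c \right)} = \frac{1}{20 + c}$
$T = -46$
$\left(-23288 + 19339\right) \left(T + q{\left(-56 \right)}\right) + 6066 = \left(-23288 + 19339\right) \left(-46 + \frac{1}{20 - 56}\right) + 6066 = - 3949 \left(-46 + \frac{1}{-36}\right) + 6066 = - 3949 \left(-46 - \frac{1}{36}\right) + 6066 = \left(-3949\right) \left(- \frac{1657}{36}\right) + 6066 = \frac{6543493}{36} + 6066 = \frac{6761869}{36}$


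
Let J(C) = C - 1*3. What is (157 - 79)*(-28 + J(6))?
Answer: -1950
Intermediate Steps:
J(C) = -3 + C (J(C) = C - 3 = -3 + C)
(157 - 79)*(-28 + J(6)) = (157 - 79)*(-28 + (-3 + 6)) = 78*(-28 + 3) = 78*(-25) = -1950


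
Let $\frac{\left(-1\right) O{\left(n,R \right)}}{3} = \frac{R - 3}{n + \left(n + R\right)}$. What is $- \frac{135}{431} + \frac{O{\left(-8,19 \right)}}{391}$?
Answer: $- \frac{59681}{168521} \approx -0.35415$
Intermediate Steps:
$O{\left(n,R \right)} = - \frac{3 \left(-3 + R\right)}{R + 2 n}$ ($O{\left(n,R \right)} = - 3 \frac{R - 3}{n + \left(n + R\right)} = - 3 \frac{-3 + R}{n + \left(R + n\right)} = - 3 \frac{-3 + R}{R + 2 n} = - \frac{3 \left(-3 + R\right)}{R + 2 n}$)
$- \frac{135}{431} + \frac{O{\left(-8,19 \right)}}{391} = - \frac{135}{431} + \frac{3 \frac{1}{19 + 2 \left(-8\right)} \left(3 - 19\right)}{391} = \left(-135\right) \frac{1}{431} + \frac{3 \left(3 - 19\right)}{19 - 16} \cdot \frac{1}{391} = - \frac{135}{431} + 3 \cdot \frac{1}{3} \left(-16\right) \frac{1}{391} = - \frac{135}{431} - \frac{16}{391} = - \frac{59681}{168521}$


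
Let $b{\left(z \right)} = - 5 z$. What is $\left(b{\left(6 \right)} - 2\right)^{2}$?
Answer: $1024$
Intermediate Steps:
$\left(b{\left(6 \right)} - 2\right)^{2} = \left(\left(-5\right) 6 - 2\right)^{2} = \left(-30 - 2\right)^{2} = \left(-32\right)^{2} = 1024$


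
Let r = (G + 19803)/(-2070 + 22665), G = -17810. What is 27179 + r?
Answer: 559753498/20595 ≈ 27179.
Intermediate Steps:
r = 1993/20595 (r = (-17810 + 19803)/(-2070 + 22665) = 1993/20595 ≈ 0.096771)
27179 + r = 27179 + 1993/20595 = 559753498/20595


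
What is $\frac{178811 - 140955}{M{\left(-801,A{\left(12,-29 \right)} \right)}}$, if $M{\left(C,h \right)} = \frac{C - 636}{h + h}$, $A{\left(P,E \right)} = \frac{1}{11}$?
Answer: $- \frac{75712}{15807} \approx -4.7898$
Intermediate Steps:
$A{\left(P,E \right)} = \frac{1}{11}$
$M{\left(C,h \right)} = \frac{-636 + C}{2 h}$
$\frac{178811 - 140955}{M{\left(-801,A{\left(12,-29 \right)} \right)}} = \frac{178811 - 140955}{\frac{1}{2} \frac{1}{\frac{1}{11}} \left(-636 - 801\right)} = \frac{37856}{\frac{1}{2} \cdot 11 \left(-1437\right)} = \frac{37856}{- \frac{15807}{2}} = 37856 \left(- \frac{2}{15807}\right) = - \frac{75712}{15807}$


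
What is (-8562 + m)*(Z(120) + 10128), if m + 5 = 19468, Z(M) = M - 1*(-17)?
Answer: 111898765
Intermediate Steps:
Z(M) = 17 + M (Z(M) = M + 17 = 17 + M)
m = 19463 (m = -5 + 19468 = 19463)
(-8562 + m)*(Z(120) + 10128) = (-8562 + 19463)*((17 + 120) + 10128) = 10901*(137 + 10128) = 10901*10265 = 111898765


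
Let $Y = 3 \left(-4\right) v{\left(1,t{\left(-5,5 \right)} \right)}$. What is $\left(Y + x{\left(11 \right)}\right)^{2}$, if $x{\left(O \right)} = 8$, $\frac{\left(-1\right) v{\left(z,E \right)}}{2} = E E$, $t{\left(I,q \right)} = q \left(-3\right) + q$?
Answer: $5798464$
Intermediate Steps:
$t{\left(I,q \right)} = - 2 q$ ($t{\left(I,q \right)} = - 3 q + q = - 2 q$)
$v{\left(z,E \right)} = - 2 E^{2}$ ($v{\left(z,E \right)} = - 2 E E = - 2 E^{2}$)
$Y = 2400$ ($Y = 3 \left(-4\right) \left(- 2 \left(\left(-2\right) 5\right)^{2}\right) = - 12 \left(- 2 \left(-10\right)^{2}\right) = - 12 \left(\left(-2\right) 100\right) = \left(-12\right) \left(-200\right) = 2400$)
$\left(Y + x{\left(11 \right)}\right)^{2} = \left(2400 + 8\right)^{2} = 2408^{2} = 5798464$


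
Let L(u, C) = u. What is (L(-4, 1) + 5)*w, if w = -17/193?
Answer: -17/193 ≈ -0.088083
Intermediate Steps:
w = -17/193 (w = -17*1/193 = -17/193 ≈ -0.088083)
(L(-4, 1) + 5)*w = (-4 + 5)*(-17/193) = 1*(-17/193) = -17/193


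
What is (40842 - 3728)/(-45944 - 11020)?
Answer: -18557/28482 ≈ -0.65153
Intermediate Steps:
(40842 - 3728)/(-45944 - 11020) = 37114/(-56964) = 37114*(-1/56964) = -18557/28482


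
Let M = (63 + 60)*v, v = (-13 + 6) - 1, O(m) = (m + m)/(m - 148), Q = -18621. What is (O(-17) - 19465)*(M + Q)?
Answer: 4197680137/11 ≈ 3.8161e+8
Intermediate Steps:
O(m) = 2*m/(-148 + m) (O(m) = (2*m)/(-148 + m) = 2*m/(-148 + m))
v = -8 (v = -7 - 1 = -8)
M = -984 (M = (63 + 60)*(-8) = 123*(-8) = -984)
(O(-17) - 19465)*(M + Q) = (2*(-17)/(-148 - 17) - 19465)*(-984 - 18621) = (2*(-17)/(-165) - 19465)*(-19605) = (2*(-17)*(-1/165) - 19465)*(-19605) = (34/165 - 19465)*(-19605) = -3211691/165*(-19605) = 4197680137/11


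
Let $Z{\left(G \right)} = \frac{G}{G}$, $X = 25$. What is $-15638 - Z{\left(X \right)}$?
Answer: $-15639$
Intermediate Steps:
$Z{\left(G \right)} = 1$
$-15638 - Z{\left(X \right)} = -15638 - 1 = -15639$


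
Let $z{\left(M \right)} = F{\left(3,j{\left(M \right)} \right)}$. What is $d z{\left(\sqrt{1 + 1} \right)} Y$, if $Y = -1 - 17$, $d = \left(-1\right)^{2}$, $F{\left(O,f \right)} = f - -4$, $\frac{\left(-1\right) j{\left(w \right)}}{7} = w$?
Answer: $-72 + 126 \sqrt{2} \approx 106.19$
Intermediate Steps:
$j{\left(w \right)} = - 7 w$
$F{\left(O,f \right)} = 4 + f$ ($F{\left(O,f \right)} = f + 4 = 4 + f$)
$z{\left(M \right)} = 4 - 7 M$
$d = 1$
$Y = -18$
$d z{\left(\sqrt{1 + 1} \right)} Y = 1 \left(4 - 7 \sqrt{1 + 1}\right) \left(-18\right) = 1 \left(4 - 7 \sqrt{2}\right) \left(-18\right) = \left(4 - 7 \sqrt{2}\right) \left(-18\right) = -72 + 126 \sqrt{2}$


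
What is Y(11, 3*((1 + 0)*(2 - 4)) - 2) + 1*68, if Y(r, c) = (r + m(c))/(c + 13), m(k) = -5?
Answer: 346/5 ≈ 69.200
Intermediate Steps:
Y(r, c) = (-5 + r)/(13 + c) (Y(r, c) = (r - 5)/(c + 13) = (-5 + r)/(13 + c))
Y(11, 3*((1 + 0)*(2 - 4)) - 2) + 1*68 = (-5 + 11)/(13 + (3*((1 + 0)*(2 - 4)) - 2)) + 1*68 = 6/(13 + (3*(1*(-2)) - 2)) + 68 = 6/(13 + (3*(-2) - 2)) + 68 = 6/(13 + (-6 - 2)) + 68 = 6/(13 - 8) + 68 = 6/5 + 68 = 346/5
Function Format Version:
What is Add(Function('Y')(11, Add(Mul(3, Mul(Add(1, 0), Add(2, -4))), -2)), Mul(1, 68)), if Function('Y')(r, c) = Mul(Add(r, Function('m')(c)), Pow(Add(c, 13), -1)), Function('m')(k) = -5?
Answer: Rational(346, 5) ≈ 69.200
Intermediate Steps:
Function('Y')(r, c) = Mul(Pow(Add(13, c), -1), Add(-5, r)) (Function('Y')(r, c) = Mul(Add(r, -5), Pow(Add(c, 13), -1)) = Mul(Add(-5, r), Pow(Add(13, c), -1)) = Mul(Pow(Add(13, c), -1), Add(-5, r)))
Add(Function('Y')(11, Add(Mul(3, Mul(Add(1, 0), Add(2, -4))), -2)), Mul(1, 68)) = Add(Mul(Pow(Add(13, Add(Mul(3, Mul(Add(1, 0), Add(2, -4))), -2)), -1), Add(-5, 11)), Mul(1, 68)) = Add(Mul(Pow(Add(13, Add(Mul(3, Mul(1, -2)), -2)), -1), 6), 68) = Add(Mul(Pow(Add(13, Add(Mul(3, -2), -2)), -1), 6), 68) = Add(Mul(Pow(Add(13, Add(-6, -2)), -1), 6), 68) = Add(Mul(Pow(Add(13, -8), -1), 6), 68) = Add(Mul(Pow(5, -1), 6), 68) = Add(Mul(Rational(1, 5), 6), 68) = Add(Rational(6, 5), 68) = Rational(346, 5)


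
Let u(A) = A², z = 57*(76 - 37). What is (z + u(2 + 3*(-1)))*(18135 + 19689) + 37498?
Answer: 84158074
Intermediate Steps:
z = 2223 (z = 57*39 = 2223)
(z + u(2 + 3*(-1)))*(18135 + 19689) + 37498 = (2223 + (2 + 3*(-1))²)*(18135 + 19689) + 37498 = (2223 + (2 - 3)²)*37824 + 37498 = (2223 + (-1)²)*37824 + 37498 = (2223 + 1)*37824 + 37498 = 2224*37824 + 37498 = 84120576 + 37498 = 84158074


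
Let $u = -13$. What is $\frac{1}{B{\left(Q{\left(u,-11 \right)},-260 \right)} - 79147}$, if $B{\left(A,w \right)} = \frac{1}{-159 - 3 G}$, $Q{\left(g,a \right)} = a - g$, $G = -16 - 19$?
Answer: $- \frac{54}{4273939} \approx -1.2635 \cdot 10^{-5}$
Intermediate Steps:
$G = -35$
$B{\left(A,w \right)} = - \frac{1}{54}$ ($B{\left(A,w \right)} = \frac{1}{-159 - -105} = \frac{1}{-159 + 105} = \frac{1}{-54} = - \frac{1}{54}$)
$\frac{1}{B{\left(Q{\left(u,-11 \right)},-260 \right)} - 79147} = \frac{1}{- \frac{1}{54} - 79147} = \frac{1}{- \frac{4273939}{54}} = - \frac{54}{4273939}$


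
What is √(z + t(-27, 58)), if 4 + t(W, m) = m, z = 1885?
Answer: √1939 ≈ 44.034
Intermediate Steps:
t(W, m) = -4 + m
√(z + t(-27, 58)) = √(1885 + (-4 + 58)) = √(1885 + 54) = √1939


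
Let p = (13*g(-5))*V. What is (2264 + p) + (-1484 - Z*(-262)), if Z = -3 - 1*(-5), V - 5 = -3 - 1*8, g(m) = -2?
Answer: 1460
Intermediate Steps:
V = -6 (V = 5 + (-3 - 1*8) = 5 + (-3 - 8) = 5 - 11 = -6)
Z = 2 (Z = -3 + 5 = 2)
p = 156 (p = (13*(-2))*(-6) = -26*(-6) = 156)
(2264 + p) + (-1484 - Z*(-262)) = (2264 + 156) + (-1484 - 2*(-262)) = 2420 + (-1484 - 1*(-524)) = 2420 + (-1484 + 524) = 2420 - 960 = 1460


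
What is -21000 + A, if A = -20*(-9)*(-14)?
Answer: -23520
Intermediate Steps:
A = -2520 (A = 180*(-14) = -2520)
-21000 + A = -21000 - 2520 = -23520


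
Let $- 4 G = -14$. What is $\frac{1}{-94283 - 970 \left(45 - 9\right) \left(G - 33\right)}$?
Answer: $\frac{1}{935857} \approx 1.0685 \cdot 10^{-6}$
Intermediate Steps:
$G = \frac{7}{2}$ ($G = \left(- \frac{1}{4}\right) \left(-14\right) = \frac{7}{2} \approx 3.5$)
$\frac{1}{-94283 - 970 \left(45 - 9\right) \left(G - 33\right)} = \frac{1}{-94283 - 970 \left(45 - 9\right) \left(\frac{7}{2} - 33\right)} = \frac{1}{-94283 - 970 \cdot 36 \left(- \frac{59}{2}\right)} = \frac{1}{-94283 - -1030140} = \frac{1}{-94283 + 1030140} = \frac{1}{935857}$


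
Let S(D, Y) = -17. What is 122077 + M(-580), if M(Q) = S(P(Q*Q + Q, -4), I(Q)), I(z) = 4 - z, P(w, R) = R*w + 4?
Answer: 122060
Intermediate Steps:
P(w, R) = 4 + R*w
M(Q) = -17
122077 + M(-580) = 122077 - 17 = 122060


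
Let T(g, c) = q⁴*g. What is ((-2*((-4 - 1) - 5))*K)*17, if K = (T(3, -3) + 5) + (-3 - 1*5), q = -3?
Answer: 81600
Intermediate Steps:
T(g, c) = 81*g (T(g, c) = (-3)⁴*g = 81*g)
K = 240 (K = (81*3 + 5) + (-3 - 1*5) = (243 + 5) + (-3 - 5) = 248 - 8 = 240)
((-2*((-4 - 1) - 5))*K)*17 = (-2*((-4 - 1) - 5)*240)*17 = (-2*(-5 - 5)*240)*17 = (-2*(-10)*240)*17 = (20*240)*17 = 4800*17 = 81600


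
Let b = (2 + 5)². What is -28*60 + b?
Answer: -1631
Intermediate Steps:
b = 49 (b = 7² = 49)
-28*60 + b = -28*60 + 49 = -1680 + 49 = -1631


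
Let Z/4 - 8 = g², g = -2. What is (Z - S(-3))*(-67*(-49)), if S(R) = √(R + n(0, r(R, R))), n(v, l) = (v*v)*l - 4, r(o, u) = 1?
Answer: 157584 - 3283*I*√7 ≈ 1.5758e+5 - 8686.0*I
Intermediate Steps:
n(v, l) = -4 + l*v² (n(v, l) = v²*l - 4 = l*v² - 4 = -4 + l*v²)
Z = 48 (Z = 32 + 4*(-2)² = 32 + 4*4 = 32 + 16 = 48)
S(R) = √(-4 + R) (S(R) = √(R + (-4 + 1*0²)) = √(R + (-4 + 1*0)) = √(R + (-4 + 0)) = √(R - 4) = √(-4 + R))
(Z - S(-3))*(-67*(-49)) = (48 - √(-4 - 3))*(-67*(-49)) = (48 - √(-7))*3283 = (48 - I*√7)*3283 = 157584 - 3283*I*√7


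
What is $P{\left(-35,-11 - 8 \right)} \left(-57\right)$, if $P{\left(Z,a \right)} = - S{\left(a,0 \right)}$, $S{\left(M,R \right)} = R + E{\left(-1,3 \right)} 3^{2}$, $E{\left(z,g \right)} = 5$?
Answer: $2565$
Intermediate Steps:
$S{\left(M,R \right)} = 45 + R$ ($S{\left(M,R \right)} = R + 5 \cdot 3^{2} = R + 5 \cdot 9 = R + 45 = 45 + R$)
$P{\left(Z,a \right)} = -45$ ($P{\left(Z,a \right)} = - (45 + 0) = \left(-1\right) 45 = -45$)
$P{\left(-35,-11 - 8 \right)} \left(-57\right) = \left(-45\right) \left(-57\right) = 2565$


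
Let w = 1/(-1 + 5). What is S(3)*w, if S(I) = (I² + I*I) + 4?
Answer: 11/2 ≈ 5.5000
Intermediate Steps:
S(I) = 4 + 2*I² (S(I) = (I² + I²) + 4 = 2*I² + 4 = 4 + 2*I²)
w = ¼ (w = 1/4 = ¼ ≈ 0.25000)
S(3)*w = (4 + 2*3²)*(¼) = (4 + 2*9)*(¼) = (4 + 18)*(¼) = 22*(¼) = 11/2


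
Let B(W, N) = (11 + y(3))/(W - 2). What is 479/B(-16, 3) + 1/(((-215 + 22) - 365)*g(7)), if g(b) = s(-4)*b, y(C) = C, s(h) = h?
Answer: -1374593/2232 ≈ -615.86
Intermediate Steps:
B(W, N) = 14/(-2 + W) (B(W, N) = (11 + 3)/(W - 2) = 14/(-2 + W))
g(b) = -4*b
479/B(-16, 3) + 1/(((-215 + 22) - 365)*g(7)) = 479/((14/(-2 - 16))) + 1/(((-215 + 22) - 365)*((-4*7))) = 479/((14/(-18))) + 1/(-193 - 365*(-28)) = 479/((14*(-1/18))) - 1/28/(-558) = 479/(-7/9) - 1/558*(-1/28) = 479*(-9/7) + 1/15624 = -4311/7 + 1/15624 = -1374593/2232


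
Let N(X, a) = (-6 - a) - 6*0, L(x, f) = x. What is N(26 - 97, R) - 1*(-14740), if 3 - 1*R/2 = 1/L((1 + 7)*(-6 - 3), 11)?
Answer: 530207/36 ≈ 14728.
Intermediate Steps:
R = 217/36 (R = 6 - 2*1/((1 + 7)*(-6 - 3)) = 6 - 2/(8*(-9)) = 6 - 2/(-72) = 6 - 2*(-1/72) = 6 + 1/36 = 217/36 ≈ 6.0278)
N(X, a) = -6 - a (N(X, a) = (-6 - a) + 0 = -6 - a)
N(26 - 97, R) - 1*(-14740) = (-6 - 1*217/36) - 1*(-14740) = (-6 - 217/36) + 14740 = -433/36 + 14740 = 530207/36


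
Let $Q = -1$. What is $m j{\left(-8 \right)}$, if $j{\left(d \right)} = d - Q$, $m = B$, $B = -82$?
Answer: $574$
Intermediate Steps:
$m = -82$
$j{\left(d \right)} = 1 + d$ ($j{\left(d \right)} = d - -1 = d + 1 = 1 + d$)
$m j{\left(-8 \right)} = - 82 \left(1 - 8\right) = \left(-82\right) \left(-7\right) = 574$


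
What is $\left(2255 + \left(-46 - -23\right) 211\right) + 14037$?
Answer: $11439$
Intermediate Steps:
$\left(2255 + \left(-46 - -23\right) 211\right) + 14037 = \left(2255 + \left(-46 + 23\right) 211\right) + 14037 = \left(2255 - 4853\right) + 14037 = -2598 + 14037 = 11439$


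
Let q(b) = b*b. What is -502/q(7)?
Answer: -502/49 ≈ -10.245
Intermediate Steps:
q(b) = b²
-502/q(7) = -502/(7²) = -502/49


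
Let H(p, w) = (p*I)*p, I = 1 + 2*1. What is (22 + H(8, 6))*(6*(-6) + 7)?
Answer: -6206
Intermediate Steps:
I = 3 (I = 1 + 2 = 3)
H(p, w) = 3*p² (H(p, w) = (p*3)*p = (3*p)*p = 3*p²)
(22 + H(8, 6))*(6*(-6) + 7) = (22 + 3*8²)*(6*(-6) + 7) = (22 + 3*64)*(-36 + 7) = (22 + 192)*(-29) = 214*(-29) = -6206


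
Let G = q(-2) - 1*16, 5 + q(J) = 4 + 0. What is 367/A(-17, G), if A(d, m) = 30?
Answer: 367/30 ≈ 12.233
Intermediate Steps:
q(J) = -1 (q(J) = -5 + (4 + 0) = -5 + 4 = -1)
G = -17 (G = -1 - 1*16 = -1 - 16 = -17)
367/A(-17, G) = 367/30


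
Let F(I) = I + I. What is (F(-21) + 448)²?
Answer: 164836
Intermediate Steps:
F(I) = 2*I
(F(-21) + 448)² = (2*(-21) + 448)² = (-42 + 448)² = 406² = 164836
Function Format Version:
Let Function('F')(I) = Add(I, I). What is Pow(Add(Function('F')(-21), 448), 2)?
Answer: 164836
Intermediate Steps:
Function('F')(I) = Mul(2, I)
Pow(Add(Function('F')(-21), 448), 2) = Pow(Add(Mul(2, -21), 448), 2) = Pow(Add(-42, 448), 2) = Pow(406, 2) = 164836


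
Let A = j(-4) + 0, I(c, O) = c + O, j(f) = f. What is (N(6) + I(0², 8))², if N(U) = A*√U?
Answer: 160 - 64*√6 ≈ 3.2327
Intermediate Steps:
I(c, O) = O + c
A = -4 (A = -4 + 0 = -4)
N(U) = -4*√U
(N(6) + I(0², 8))² = (-4*√6 + (8 + 0²))² = (-4*√6 + (8 + 0))² = (-4*√6 + 8)² = (8 - 4*√6)²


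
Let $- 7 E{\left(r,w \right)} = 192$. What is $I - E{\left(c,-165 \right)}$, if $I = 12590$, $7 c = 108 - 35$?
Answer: $\frac{88322}{7} \approx 12617.0$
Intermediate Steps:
$c = \frac{73}{7}$ ($c = \frac{108 - 35}{7} = \frac{1}{7} \cdot 73 = \frac{73}{7} \approx 10.429$)
$E{\left(r,w \right)} = - \frac{192}{7}$ ($E{\left(r,w \right)} = \left(- \frac{1}{7}\right) 192 = - \frac{192}{7}$)
$I - E{\left(c,-165 \right)} = 12590 - - \frac{192}{7} = 12590 + \frac{192}{7} = \frac{88322}{7}$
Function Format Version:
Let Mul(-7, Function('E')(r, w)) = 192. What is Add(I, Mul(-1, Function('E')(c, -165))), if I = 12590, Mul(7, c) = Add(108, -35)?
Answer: Rational(88322, 7) ≈ 12617.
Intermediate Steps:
c = Rational(73, 7) (c = Mul(Rational(1, 7), Add(108, -35)) = Mul(Rational(1, 7), 73) = Rational(73, 7) ≈ 10.429)
Function('E')(r, w) = Rational(-192, 7) (Function('E')(r, w) = Mul(Rational(-1, 7), 192) = Rational(-192, 7))
Add(I, Mul(-1, Function('E')(c, -165))) = Add(12590, Mul(-1, Rational(-192, 7))) = Add(12590, Rational(192, 7)) = Rational(88322, 7)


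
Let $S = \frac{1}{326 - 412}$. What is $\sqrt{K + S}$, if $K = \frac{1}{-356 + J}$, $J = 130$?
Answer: $\frac{i \sqrt{379002}}{4859} \approx 0.1267 i$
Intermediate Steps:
$K = - \frac{1}{226}$ ($K = \frac{1}{-356 + 130} = \frac{1}{-226} = - \frac{1}{226} \approx -0.0044248$)
$S = - \frac{1}{86}$ ($S = \frac{1}{-86} = - \frac{1}{86} \approx -0.011628$)
$\sqrt{K + S} = \sqrt{- \frac{1}{226} - \frac{1}{86}} = \sqrt{- \frac{78}{4859}} = \frac{i \sqrt{379002}}{4859}$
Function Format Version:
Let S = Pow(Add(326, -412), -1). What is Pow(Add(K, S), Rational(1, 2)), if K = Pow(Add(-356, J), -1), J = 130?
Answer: Mul(Rational(1, 4859), I, Pow(379002, Rational(1, 2))) ≈ Mul(0.12670, I)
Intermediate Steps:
K = Rational(-1, 226) (K = Pow(Add(-356, 130), -1) = Pow(-226, -1) = Rational(-1, 226) ≈ -0.0044248)
S = Rational(-1, 86) (S = Pow(-86, -1) = Rational(-1, 86) ≈ -0.011628)
Pow(Add(K, S), Rational(1, 2)) = Pow(Add(Rational(-1, 226), Rational(-1, 86)), Rational(1, 2)) = Pow(Rational(-78, 4859), Rational(1, 2)) = Mul(Rational(1, 4859), I, Pow(379002, Rational(1, 2)))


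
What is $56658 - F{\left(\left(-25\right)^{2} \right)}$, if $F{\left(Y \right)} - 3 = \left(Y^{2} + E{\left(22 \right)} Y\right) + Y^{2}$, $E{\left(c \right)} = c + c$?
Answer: $-752095$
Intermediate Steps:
$E{\left(c \right)} = 2 c$
$F{\left(Y \right)} = 3 + 2 Y^{2} + 44 Y$ ($F{\left(Y \right)} = 3 + \left(\left(Y^{2} + 2 \cdot 22 Y\right) + Y^{2}\right) = 3 + \left(\left(Y^{2} + 44 Y\right) + Y^{2}\right) = 3 + \left(2 Y^{2} + 44 Y\right) = 3 + 2 Y^{2} + 44 Y$)
$56658 - F{\left(\left(-25\right)^{2} \right)} = 56658 - \left(3 + 2 \left(\left(-25\right)^{2}\right)^{2} + 44 \left(-25\right)^{2}\right) = 56658 - \left(3 + 2 \cdot 625^{2} + 44 \cdot 625\right) = 56658 - \left(3 + 2 \cdot 390625 + 27500\right) = 56658 - \left(3 + 781250 + 27500\right) = 56658 - 808753 = -752095$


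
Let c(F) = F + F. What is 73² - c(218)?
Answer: 4893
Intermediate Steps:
c(F) = 2*F
73² - c(218) = 73² - 2*218 = 5329 - 1*436 = 5329 - 436 = 4893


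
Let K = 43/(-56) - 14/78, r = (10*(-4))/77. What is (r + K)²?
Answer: 1241787121/577152576 ≈ 2.1516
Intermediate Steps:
r = -40/77 (r = -40*1/77 = -40/77 ≈ -0.51948)
K = -2069/2184 (K = 43*(-1/56) - 14*1/78 = -43/56 - 7/39 = -2069/2184 ≈ -0.94734)
(r + K)² = (-40/77 - 2069/2184)² = (-35239/24024)² = 1241787121/577152576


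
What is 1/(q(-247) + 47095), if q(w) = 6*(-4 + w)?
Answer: 1/45589 ≈ 2.1935e-5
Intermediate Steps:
q(w) = -24 + 6*w
1/(q(-247) + 47095) = 1/((-24 + 6*(-247)) + 47095) = 1/((-24 - 1482) + 47095) = 1/(-1506 + 47095) = 1/45589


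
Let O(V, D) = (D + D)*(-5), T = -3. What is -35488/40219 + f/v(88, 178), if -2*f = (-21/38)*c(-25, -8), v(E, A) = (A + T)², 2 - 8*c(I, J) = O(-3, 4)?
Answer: -6742358029/7641610000 ≈ -0.88232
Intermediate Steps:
O(V, D) = -10*D (O(V, D) = (2*D)*(-5) = -10*D)
c(I, J) = 21/4 (c(I, J) = ¼ - (-5)*4/4 = ¼ - ⅛*(-40) = ¼ + 5 = 21/4)
v(E, A) = (-3 + A)² (v(E, A) = (A - 3)² = (-3 + A)²)
f = 441/304 (f = -(-21/38)*21/(2*4) = -(-21*1/38)*21/(2*4) = -(-21)*21/(76*4) = -½*(-441/152) = 441/304 ≈ 1.4507)
-35488/40219 + f/v(88, 178) = -35488/40219 + 441/(304*((-3 + 178)²)) = -35488*1/40219 + 441/(304*(175²)) = -35488/40219 + (441/304)/30625 = -35488/40219 + (441/304)*(1/30625) = -35488/40219 + 9/190000 = -6742358029/7641610000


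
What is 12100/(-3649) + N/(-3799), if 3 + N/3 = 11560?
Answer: -172482379/13862551 ≈ -12.442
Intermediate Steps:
N = 34671 (N = -9 + 3*11560 = -9 + 34680 = 34671)
12100/(-3649) + N/(-3799) = 12100/(-3649) + 34671/(-3799) = 12100*(-1/3649) + 34671*(-1/3799) = -12100/3649 - 34671/3799 = -172482379/13862551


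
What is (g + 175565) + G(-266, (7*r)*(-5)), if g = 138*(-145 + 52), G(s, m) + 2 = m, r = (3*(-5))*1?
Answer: 163254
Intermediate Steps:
r = -15 (r = -15*1 = -15)
G(s, m) = -2 + m
g = -12834 (g = 138*(-93) = -12834)
(g + 175565) + G(-266, (7*r)*(-5)) = (-12834 + 175565) + (-2 + (7*(-15))*(-5)) = 162731 + (-2 - 105*(-5)) = 162731 + (-2 + 525) = 162731 + 523 = 163254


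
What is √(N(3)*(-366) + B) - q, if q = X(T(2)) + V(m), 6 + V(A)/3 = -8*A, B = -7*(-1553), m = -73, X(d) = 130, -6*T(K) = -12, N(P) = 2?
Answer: -1864 + √10139 ≈ -1763.3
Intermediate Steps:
T(K) = 2 (T(K) = -⅙*(-12) = 2)
B = 10871
V(A) = -18 - 24*A (V(A) = -18 + 3*(-8*A) = -18 - 24*A)
q = 1864 (q = 130 + (-18 - 24*(-73)) = 130 + (-18 + 1752) = 130 + 1734 = 1864)
√(N(3)*(-366) + B) - q = √(2*(-366) + 10871) - 1*1864 = √(-732 + 10871) - 1864 = √10139 - 1864 = -1864 + √10139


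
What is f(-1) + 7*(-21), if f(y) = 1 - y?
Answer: -145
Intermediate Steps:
f(-1) + 7*(-21) = (1 - 1*(-1)) + 7*(-21) = (1 + 1) - 147 = 2 - 147 = -145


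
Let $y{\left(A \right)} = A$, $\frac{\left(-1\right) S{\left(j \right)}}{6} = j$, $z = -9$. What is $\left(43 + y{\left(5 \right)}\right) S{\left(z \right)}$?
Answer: $2592$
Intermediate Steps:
$S{\left(j \right)} = - 6 j$
$\left(43 + y{\left(5 \right)}\right) S{\left(z \right)} = \left(43 + 5\right) \left(\left(-6\right) \left(-9\right)\right) = 48 \cdot 54 = 2592$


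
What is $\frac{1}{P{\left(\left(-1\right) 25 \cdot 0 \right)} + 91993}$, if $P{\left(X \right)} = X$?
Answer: $\frac{1}{91993} \approx 1.087 \cdot 10^{-5}$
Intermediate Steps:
$\frac{1}{P{\left(\left(-1\right) 25 \cdot 0 \right)} + 91993} = \frac{1}{\left(-1\right) 25 \cdot 0 + 91993} = \frac{1}{\left(-25\right) 0 + 91993} = \frac{1}{0 + 91993} = \frac{1}{91993}$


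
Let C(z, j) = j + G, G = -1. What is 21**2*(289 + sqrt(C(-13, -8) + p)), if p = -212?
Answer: 127449 + 441*I*sqrt(221) ≈ 1.2745e+5 + 6555.9*I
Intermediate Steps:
C(z, j) = -1 + j (C(z, j) = j - 1 = -1 + j)
21**2*(289 + sqrt(C(-13, -8) + p)) = 21**2*(289 + sqrt((-1 - 8) - 212)) = 441*(289 + sqrt(-9 - 212)) = 441*(289 + sqrt(-221)) = 441*(289 + I*sqrt(221)) = 127449 + 441*I*sqrt(221)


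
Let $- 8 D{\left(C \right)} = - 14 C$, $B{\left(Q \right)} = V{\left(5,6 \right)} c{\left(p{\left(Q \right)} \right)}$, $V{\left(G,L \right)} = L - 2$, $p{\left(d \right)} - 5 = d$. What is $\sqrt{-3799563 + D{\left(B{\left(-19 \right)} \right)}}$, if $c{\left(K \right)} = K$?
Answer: $i \sqrt{3799661} \approx 1949.3 i$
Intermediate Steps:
$p{\left(d \right)} = 5 + d$
$V{\left(G,L \right)} = -2 + L$
$B{\left(Q \right)} = 20 + 4 Q$ ($B{\left(Q \right)} = \left(-2 + 6\right) \left(5 + Q\right) = 4 \left(5 + Q\right) = 20 + 4 Q$)
$D{\left(C \right)} = \frac{7 C}{4}$ ($D{\left(C \right)} = - \frac{\left(-14\right) C}{8} = \frac{7 C}{4}$)
$\sqrt{-3799563 + D{\left(B{\left(-19 \right)} \right)}} = \sqrt{-3799563 + \frac{7 \left(20 + 4 \left(-19\right)\right)}{4}} = \sqrt{-3799563 + \frac{7 \left(20 - 76\right)}{4}} = \sqrt{-3799563 + \frac{7}{4} \left(-56\right)} = \sqrt{-3799563 - 98} = \sqrt{-3799661} = i \sqrt{3799661}$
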